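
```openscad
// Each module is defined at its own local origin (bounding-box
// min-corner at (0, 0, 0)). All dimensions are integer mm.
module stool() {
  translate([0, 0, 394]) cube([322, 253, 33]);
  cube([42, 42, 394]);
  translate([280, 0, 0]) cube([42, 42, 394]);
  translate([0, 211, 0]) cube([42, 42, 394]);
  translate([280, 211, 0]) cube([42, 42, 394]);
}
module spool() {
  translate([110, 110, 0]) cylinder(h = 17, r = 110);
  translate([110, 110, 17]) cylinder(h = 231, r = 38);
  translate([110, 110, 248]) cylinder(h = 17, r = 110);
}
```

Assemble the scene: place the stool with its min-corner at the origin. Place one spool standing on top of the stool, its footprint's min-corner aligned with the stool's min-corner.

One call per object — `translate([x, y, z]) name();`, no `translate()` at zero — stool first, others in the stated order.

stool();
translate([0, 0, 427]) spool();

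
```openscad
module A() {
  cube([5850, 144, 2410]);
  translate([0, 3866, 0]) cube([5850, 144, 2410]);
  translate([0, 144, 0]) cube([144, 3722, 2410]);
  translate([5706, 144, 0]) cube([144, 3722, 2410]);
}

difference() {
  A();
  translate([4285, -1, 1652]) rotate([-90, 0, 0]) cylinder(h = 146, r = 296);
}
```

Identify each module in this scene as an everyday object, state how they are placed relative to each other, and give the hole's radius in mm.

A is a house frame. The house frame has a circular hole through its front wall. The hole's radius is 296 mm.

The subtracted cylinder has r = 296 mm.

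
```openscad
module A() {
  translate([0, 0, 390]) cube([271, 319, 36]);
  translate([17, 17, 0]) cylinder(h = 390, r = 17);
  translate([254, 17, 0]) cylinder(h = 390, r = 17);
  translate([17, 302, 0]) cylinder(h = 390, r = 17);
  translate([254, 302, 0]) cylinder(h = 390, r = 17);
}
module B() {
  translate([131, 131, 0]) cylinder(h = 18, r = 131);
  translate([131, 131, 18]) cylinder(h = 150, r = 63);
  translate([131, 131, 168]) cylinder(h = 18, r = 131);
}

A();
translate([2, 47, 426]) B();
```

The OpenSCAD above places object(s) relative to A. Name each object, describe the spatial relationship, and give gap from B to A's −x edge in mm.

The spool's min-x is at 2; the stool's min-x is 0; gap = 2 mm.

A is a stool. B is a spool. The spool is on top of the stool. The gap from the spool to the stool's −x edge is 2 mm.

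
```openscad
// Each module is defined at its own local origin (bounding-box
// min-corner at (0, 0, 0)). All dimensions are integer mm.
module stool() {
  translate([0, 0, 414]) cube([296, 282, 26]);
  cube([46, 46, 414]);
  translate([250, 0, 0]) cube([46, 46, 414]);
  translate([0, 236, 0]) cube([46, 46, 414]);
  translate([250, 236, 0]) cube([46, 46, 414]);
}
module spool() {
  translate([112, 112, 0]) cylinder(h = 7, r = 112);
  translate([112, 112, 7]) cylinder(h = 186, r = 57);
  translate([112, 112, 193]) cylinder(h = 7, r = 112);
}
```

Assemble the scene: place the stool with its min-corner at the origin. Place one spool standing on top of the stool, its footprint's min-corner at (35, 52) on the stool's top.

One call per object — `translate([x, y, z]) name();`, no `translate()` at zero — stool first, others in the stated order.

stool();
translate([35, 52, 440]) spool();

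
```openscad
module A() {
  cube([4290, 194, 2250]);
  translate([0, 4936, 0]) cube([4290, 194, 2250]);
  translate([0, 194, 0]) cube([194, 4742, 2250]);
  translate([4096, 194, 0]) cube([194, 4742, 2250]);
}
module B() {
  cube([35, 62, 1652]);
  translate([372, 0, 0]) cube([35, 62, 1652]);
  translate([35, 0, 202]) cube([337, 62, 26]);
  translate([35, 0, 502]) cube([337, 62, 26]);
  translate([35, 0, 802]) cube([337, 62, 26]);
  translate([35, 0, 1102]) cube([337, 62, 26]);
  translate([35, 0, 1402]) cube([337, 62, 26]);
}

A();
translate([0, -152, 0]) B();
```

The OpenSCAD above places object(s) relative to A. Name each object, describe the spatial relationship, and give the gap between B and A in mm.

The ladder's nearest face is 90 mm from the house frame's −y face.

A is a house frame. B is a ladder. The ladder is on the floor beside the house frame on its −y side. The gap between the ladder and the house frame is 90 mm.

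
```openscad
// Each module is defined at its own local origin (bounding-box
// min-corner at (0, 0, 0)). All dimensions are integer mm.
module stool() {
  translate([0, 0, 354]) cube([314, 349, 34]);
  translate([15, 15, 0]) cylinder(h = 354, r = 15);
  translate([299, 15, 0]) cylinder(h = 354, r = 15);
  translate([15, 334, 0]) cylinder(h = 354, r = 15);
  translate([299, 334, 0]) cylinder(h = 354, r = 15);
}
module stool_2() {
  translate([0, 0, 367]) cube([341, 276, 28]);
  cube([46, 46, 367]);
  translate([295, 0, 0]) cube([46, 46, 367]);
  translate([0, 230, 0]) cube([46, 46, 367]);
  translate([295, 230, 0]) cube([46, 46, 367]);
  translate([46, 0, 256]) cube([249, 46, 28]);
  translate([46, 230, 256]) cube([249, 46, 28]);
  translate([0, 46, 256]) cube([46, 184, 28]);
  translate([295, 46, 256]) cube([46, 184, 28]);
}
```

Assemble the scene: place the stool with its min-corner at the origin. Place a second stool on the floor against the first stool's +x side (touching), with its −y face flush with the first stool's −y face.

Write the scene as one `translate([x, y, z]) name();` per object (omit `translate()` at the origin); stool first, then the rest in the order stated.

stool();
translate([314, 0, 0]) stool_2();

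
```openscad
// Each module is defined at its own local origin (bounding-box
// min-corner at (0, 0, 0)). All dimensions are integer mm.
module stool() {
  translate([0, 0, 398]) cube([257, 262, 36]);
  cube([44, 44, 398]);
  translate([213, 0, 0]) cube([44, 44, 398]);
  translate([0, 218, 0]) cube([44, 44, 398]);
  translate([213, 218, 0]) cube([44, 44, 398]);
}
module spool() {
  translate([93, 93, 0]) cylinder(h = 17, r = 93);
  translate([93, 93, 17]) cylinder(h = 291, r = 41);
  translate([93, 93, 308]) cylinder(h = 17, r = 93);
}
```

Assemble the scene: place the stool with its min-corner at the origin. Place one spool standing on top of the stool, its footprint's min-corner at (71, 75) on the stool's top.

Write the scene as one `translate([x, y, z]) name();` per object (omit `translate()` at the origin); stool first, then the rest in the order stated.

stool();
translate([71, 75, 434]) spool();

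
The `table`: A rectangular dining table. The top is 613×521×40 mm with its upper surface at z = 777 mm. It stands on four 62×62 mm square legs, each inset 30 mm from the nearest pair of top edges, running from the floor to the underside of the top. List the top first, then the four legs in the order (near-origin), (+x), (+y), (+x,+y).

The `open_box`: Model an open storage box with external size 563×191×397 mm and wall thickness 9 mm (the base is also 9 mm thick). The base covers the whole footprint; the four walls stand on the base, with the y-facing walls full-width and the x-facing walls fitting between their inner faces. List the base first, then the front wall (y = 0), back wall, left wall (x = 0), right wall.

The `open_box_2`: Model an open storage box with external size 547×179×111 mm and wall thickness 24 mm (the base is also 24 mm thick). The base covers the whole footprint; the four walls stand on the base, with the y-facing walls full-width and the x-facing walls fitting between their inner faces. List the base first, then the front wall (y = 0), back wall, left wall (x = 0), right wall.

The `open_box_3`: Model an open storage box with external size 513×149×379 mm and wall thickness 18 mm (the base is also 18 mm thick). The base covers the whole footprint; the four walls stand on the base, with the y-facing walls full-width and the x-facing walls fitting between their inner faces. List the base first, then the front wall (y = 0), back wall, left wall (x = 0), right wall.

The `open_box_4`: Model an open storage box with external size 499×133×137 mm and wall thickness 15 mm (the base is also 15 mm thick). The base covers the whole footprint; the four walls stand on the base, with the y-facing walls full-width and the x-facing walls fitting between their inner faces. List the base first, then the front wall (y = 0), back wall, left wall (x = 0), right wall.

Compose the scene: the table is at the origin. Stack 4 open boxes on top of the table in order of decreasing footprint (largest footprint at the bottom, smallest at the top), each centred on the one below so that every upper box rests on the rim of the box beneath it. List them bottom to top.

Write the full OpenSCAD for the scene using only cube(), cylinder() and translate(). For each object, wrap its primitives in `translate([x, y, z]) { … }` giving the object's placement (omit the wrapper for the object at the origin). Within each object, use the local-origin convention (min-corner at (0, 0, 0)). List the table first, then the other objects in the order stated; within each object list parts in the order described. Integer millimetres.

translate([0, 0, 737]) cube([613, 521, 40]);
translate([30, 30, 0]) cube([62, 62, 737]);
translate([521, 30, 0]) cube([62, 62, 737]);
translate([30, 429, 0]) cube([62, 62, 737]);
translate([521, 429, 0]) cube([62, 62, 737]);
translate([25, 165, 777]) {
  cube([563, 191, 9]);
  translate([0, 0, 9]) cube([563, 9, 388]);
  translate([0, 182, 9]) cube([563, 9, 388]);
  translate([0, 9, 9]) cube([9, 173, 388]);
  translate([554, 9, 9]) cube([9, 173, 388]);
}
translate([33, 171, 1174]) {
  cube([547, 179, 24]);
  translate([0, 0, 24]) cube([547, 24, 87]);
  translate([0, 155, 24]) cube([547, 24, 87]);
  translate([0, 24, 24]) cube([24, 131, 87]);
  translate([523, 24, 24]) cube([24, 131, 87]);
}
translate([50, 186, 1285]) {
  cube([513, 149, 18]);
  translate([0, 0, 18]) cube([513, 18, 361]);
  translate([0, 131, 18]) cube([513, 18, 361]);
  translate([0, 18, 18]) cube([18, 113, 361]);
  translate([495, 18, 18]) cube([18, 113, 361]);
}
translate([57, 194, 1664]) {
  cube([499, 133, 15]);
  translate([0, 0, 15]) cube([499, 15, 122]);
  translate([0, 118, 15]) cube([499, 15, 122]);
  translate([0, 15, 15]) cube([15, 103, 122]);
  translate([484, 15, 15]) cube([15, 103, 122]);
}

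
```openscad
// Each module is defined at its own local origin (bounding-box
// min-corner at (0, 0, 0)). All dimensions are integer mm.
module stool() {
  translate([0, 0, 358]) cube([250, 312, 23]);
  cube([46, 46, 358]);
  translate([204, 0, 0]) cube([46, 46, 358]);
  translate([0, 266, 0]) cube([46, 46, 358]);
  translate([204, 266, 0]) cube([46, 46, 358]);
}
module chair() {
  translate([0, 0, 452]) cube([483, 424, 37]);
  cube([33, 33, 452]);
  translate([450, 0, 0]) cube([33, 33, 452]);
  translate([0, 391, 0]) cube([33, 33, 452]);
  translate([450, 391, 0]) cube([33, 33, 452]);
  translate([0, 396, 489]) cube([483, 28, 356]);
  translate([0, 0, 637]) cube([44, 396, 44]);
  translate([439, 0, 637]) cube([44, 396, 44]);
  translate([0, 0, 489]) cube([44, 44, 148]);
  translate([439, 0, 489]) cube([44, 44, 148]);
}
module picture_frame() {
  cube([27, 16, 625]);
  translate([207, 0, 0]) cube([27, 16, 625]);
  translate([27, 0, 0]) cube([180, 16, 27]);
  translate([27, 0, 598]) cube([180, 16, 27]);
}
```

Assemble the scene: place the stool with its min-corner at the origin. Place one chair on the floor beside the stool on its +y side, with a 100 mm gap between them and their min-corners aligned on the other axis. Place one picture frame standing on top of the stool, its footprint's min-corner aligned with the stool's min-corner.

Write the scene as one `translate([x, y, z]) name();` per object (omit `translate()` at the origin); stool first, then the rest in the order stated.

stool();
translate([0, 412, 0]) chair();
translate([0, 0, 381]) picture_frame();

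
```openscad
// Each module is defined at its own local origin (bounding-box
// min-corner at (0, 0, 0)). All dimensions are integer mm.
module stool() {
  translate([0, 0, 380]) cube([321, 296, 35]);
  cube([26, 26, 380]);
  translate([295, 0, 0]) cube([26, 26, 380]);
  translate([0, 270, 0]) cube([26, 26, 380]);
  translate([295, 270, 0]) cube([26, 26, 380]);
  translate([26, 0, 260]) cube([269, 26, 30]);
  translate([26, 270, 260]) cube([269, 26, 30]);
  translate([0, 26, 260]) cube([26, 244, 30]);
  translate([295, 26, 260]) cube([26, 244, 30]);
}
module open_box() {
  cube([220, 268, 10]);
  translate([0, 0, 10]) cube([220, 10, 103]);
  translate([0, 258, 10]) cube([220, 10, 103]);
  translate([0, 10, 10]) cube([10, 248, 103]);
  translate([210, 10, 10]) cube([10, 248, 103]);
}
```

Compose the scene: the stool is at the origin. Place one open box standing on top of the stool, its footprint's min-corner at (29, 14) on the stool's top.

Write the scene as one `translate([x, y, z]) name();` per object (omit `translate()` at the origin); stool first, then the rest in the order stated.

stool();
translate([29, 14, 415]) open_box();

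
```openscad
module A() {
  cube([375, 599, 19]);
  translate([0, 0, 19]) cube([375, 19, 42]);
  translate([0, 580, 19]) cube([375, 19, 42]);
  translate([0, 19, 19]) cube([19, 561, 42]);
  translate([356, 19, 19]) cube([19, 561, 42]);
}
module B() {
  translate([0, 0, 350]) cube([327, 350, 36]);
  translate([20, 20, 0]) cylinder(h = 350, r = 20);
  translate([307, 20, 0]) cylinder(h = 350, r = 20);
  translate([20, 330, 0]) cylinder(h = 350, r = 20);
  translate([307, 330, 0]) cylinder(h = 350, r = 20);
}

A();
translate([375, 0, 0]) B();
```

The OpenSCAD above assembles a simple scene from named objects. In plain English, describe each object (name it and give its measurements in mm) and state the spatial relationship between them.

A is an open storage box with external size 375×599×61 mm and wall thickness 19 mm (the base is also 19 mm thick). The base covers the whole footprint; the four walls stand on the base, with the y-facing walls full-width and the x-facing walls fitting between their inner faces.

B is a simple wooden stool: a rectangular seat 327 mm (x) by 350 mm (y), 36 mm thick, top face at z = 386 mm, on four round legs, each 40 mm in diameter. The legs rest on z = 0, each leg's axis is inset half a diameter from the nearest pair of seat edges (so the leg's bounding box is flush with the corner).

The stool is against the open box's +x side, with their −y faces flush.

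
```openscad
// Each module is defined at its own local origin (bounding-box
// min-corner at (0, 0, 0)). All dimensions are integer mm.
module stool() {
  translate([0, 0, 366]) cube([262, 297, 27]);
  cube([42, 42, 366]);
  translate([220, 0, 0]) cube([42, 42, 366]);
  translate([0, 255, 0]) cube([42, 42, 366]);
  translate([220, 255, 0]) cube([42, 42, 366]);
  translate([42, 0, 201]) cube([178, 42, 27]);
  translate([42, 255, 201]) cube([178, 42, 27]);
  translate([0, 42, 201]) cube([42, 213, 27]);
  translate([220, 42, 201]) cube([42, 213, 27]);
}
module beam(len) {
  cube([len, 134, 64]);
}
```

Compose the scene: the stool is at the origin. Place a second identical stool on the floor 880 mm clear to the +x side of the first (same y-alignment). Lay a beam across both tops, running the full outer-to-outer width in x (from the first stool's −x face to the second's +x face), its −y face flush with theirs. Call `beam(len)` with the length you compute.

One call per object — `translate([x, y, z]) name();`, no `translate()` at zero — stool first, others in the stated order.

stool();
translate([1142, 0, 0]) stool();
translate([0, 0, 393]) beam(1404);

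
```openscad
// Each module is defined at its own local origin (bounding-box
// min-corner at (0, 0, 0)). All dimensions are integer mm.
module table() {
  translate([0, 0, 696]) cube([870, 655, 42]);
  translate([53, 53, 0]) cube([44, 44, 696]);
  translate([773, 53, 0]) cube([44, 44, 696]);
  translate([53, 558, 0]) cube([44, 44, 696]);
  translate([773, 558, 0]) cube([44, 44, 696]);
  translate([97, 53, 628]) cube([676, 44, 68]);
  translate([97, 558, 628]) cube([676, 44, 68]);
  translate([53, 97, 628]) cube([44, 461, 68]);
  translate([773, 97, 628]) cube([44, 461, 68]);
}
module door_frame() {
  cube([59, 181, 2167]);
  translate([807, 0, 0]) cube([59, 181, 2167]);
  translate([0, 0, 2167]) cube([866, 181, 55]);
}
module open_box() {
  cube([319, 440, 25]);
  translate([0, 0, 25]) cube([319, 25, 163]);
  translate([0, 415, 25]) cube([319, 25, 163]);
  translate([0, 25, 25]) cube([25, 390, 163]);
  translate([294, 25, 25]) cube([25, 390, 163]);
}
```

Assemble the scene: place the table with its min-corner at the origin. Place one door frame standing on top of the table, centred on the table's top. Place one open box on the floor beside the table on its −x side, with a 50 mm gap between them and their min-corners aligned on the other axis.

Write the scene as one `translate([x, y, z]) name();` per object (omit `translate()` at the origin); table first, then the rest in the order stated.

table();
translate([2, 237, 738]) door_frame();
translate([-369, 0, 0]) open_box();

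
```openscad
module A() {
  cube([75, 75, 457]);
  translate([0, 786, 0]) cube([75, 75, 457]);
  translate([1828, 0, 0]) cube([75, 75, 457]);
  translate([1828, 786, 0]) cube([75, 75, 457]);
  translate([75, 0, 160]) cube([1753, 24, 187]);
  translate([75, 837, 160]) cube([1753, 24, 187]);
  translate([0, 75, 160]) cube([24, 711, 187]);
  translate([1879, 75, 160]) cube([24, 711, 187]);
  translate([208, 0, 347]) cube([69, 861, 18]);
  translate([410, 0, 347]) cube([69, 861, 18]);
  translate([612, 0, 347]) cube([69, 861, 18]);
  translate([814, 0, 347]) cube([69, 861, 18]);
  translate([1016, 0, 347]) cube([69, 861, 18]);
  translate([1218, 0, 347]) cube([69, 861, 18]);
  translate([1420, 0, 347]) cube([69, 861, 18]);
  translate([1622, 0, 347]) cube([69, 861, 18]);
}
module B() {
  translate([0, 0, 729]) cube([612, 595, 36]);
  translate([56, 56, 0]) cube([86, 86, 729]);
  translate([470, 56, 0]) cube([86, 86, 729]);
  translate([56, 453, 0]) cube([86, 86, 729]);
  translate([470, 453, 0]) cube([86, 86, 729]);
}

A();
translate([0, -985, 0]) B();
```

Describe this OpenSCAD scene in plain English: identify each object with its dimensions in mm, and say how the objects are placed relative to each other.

A is a bed frame 1903 mm long (x) by 861 mm wide (y). Four 75×75 mm corner posts, 457 mm tall, at the corners of the footprint. Four rails of 24 mm thickness and 187 mm height run between adjacent posts with their undersides at z = 160 mm, their outer faces flush with the outside of the frame (the two x-running rails run between the posts' inner faces; the two y-running rails run between the posts' inner faces). 8 slats, each 69 mm wide (x) and 18 mm thick, lie across the top of the two x-running rails, running the full 861 mm width of the frame in y; the slats are evenly spaced along x between the inner faces of the end posts with equal gaps (rounded down to the nearest mm) at the −x end and between each pair — any rounding remainder accumulates at the +x end.

B is a table with a 612×595 mm rectangular top, 36 mm thick, top surface at z = 765 mm, supported by four 86×86 mm square legs, each inset 56 mm from the nearest pair of top edges, running from the floor.

The table is on the floor beside the bed frame on its −y side.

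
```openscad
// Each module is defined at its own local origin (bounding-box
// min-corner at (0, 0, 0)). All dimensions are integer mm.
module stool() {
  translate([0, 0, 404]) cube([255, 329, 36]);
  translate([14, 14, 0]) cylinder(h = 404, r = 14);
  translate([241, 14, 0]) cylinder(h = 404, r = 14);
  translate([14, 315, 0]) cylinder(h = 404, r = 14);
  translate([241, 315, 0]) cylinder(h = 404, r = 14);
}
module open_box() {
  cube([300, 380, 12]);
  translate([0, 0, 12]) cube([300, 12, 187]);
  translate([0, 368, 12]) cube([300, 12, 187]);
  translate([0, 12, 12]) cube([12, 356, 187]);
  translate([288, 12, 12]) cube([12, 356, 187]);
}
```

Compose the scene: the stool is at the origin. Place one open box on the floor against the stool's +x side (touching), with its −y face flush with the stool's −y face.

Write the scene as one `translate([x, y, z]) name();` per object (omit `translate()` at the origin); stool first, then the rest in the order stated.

stool();
translate([255, 0, 0]) open_box();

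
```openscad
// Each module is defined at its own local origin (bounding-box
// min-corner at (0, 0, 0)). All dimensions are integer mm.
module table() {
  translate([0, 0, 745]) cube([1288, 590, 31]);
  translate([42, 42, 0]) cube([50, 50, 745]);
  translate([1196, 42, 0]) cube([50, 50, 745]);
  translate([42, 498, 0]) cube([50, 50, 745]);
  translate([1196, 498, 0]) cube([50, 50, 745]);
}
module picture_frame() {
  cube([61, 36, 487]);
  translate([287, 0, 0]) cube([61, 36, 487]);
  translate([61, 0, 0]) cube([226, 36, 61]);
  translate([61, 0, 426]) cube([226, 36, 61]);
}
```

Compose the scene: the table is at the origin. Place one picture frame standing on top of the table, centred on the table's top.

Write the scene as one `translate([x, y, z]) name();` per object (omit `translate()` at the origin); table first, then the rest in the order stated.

table();
translate([470, 277, 776]) picture_frame();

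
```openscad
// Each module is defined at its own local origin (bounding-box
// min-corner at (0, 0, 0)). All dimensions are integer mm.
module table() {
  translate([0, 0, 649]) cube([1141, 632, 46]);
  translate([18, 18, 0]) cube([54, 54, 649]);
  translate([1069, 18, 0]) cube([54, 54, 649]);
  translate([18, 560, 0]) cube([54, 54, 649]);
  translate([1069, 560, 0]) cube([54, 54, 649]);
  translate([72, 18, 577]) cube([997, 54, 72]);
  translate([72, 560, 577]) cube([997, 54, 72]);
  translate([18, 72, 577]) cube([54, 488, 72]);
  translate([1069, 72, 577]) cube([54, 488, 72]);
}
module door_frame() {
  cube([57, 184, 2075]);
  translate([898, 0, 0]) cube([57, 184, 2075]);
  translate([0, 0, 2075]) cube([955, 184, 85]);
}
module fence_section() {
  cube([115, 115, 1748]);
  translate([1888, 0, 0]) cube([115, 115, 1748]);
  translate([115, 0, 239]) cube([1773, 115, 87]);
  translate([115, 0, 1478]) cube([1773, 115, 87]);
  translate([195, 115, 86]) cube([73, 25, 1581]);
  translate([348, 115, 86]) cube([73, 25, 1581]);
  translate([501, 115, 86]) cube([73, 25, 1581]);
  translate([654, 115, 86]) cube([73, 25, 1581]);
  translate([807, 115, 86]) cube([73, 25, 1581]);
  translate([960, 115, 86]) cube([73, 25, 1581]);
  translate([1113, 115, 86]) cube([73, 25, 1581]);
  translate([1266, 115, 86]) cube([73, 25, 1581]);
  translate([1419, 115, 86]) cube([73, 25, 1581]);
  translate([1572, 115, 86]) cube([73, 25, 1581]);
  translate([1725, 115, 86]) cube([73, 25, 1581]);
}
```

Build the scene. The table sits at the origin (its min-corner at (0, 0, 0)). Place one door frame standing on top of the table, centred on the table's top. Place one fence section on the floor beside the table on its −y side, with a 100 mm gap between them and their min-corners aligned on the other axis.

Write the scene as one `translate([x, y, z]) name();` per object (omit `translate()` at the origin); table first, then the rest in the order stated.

table();
translate([93, 224, 695]) door_frame();
translate([0, -240, 0]) fence_section();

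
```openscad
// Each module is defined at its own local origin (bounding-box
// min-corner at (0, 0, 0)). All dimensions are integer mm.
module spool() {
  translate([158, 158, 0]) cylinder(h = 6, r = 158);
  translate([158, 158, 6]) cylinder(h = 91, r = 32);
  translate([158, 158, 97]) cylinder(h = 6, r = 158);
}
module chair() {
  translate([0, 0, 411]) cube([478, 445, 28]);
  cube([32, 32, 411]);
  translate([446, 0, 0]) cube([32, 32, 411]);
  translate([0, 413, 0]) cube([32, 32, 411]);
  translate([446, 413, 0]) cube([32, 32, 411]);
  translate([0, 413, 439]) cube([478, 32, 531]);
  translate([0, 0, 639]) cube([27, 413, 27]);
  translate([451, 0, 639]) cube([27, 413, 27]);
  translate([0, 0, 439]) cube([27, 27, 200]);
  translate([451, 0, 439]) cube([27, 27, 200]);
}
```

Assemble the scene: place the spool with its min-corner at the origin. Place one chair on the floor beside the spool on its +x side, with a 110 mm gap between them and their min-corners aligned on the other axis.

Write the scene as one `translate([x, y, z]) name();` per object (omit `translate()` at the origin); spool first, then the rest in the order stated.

spool();
translate([426, 0, 0]) chair();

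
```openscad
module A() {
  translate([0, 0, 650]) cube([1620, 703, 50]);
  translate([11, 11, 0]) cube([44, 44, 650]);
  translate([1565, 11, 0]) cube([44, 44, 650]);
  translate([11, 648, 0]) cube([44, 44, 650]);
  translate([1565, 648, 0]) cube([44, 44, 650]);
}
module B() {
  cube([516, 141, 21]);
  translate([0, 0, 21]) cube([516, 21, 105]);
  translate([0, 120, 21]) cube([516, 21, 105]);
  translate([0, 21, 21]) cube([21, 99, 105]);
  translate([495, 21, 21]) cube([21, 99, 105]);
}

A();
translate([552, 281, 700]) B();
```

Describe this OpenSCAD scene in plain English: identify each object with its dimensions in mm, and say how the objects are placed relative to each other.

A is a table with a 1620×703 mm rectangular top, 50 mm thick, top surface at z = 700 mm, supported by four 44×44 mm square legs, each inset 11 mm from the nearest pair of top edges, running from the floor.

B is an open-topped rectangular box: outside dimensions 516×141×126 mm, with a uniform wall and base thickness of 21 mm. The base is a full 516×141 slab on the floor; four walls sit on top of the base. The front and back walls (the −y and +y sides) span the full width; the two side walls fit between them.

The open box is on top of the table, centred.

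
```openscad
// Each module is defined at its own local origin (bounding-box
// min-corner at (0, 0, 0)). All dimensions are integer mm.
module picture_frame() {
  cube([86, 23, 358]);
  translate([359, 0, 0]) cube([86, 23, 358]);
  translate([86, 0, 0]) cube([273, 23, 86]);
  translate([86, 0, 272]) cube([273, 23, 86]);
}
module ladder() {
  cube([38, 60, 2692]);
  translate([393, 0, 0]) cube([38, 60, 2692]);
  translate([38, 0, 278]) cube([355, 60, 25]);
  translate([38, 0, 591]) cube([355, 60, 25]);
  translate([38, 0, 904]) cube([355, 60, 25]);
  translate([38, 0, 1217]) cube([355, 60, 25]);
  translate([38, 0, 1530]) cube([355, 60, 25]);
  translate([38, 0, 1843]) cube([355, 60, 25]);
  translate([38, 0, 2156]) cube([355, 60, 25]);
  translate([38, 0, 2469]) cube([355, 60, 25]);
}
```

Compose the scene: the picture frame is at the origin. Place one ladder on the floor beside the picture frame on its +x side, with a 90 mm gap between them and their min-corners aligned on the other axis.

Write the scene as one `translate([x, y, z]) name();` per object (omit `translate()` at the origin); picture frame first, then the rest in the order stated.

picture_frame();
translate([535, 0, 0]) ladder();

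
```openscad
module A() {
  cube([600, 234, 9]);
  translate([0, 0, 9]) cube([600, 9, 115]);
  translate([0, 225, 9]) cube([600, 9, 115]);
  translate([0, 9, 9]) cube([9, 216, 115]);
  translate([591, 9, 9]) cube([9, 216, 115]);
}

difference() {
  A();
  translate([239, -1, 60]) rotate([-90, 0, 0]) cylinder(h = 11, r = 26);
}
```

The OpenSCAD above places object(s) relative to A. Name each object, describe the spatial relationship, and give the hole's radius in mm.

The subtracted cylinder has r = 26 mm.

A is an open box. The open box has a circular hole through its front wall. The hole's radius is 26 mm.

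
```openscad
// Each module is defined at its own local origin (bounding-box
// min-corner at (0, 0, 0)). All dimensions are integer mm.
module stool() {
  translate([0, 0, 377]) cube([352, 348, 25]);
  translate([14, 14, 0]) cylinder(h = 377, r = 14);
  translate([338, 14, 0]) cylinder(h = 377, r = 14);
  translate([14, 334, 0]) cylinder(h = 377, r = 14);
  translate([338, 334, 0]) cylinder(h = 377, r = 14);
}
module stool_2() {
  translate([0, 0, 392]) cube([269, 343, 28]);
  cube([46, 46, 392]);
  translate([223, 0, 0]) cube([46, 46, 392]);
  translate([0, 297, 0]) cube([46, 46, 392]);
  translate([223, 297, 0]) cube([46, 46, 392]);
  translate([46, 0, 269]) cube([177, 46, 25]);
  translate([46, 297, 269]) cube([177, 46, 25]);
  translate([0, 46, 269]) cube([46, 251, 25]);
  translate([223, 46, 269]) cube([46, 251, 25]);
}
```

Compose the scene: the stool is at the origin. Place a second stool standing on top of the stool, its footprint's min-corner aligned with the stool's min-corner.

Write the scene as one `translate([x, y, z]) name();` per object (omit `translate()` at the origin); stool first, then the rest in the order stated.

stool();
translate([0, 0, 402]) stool_2();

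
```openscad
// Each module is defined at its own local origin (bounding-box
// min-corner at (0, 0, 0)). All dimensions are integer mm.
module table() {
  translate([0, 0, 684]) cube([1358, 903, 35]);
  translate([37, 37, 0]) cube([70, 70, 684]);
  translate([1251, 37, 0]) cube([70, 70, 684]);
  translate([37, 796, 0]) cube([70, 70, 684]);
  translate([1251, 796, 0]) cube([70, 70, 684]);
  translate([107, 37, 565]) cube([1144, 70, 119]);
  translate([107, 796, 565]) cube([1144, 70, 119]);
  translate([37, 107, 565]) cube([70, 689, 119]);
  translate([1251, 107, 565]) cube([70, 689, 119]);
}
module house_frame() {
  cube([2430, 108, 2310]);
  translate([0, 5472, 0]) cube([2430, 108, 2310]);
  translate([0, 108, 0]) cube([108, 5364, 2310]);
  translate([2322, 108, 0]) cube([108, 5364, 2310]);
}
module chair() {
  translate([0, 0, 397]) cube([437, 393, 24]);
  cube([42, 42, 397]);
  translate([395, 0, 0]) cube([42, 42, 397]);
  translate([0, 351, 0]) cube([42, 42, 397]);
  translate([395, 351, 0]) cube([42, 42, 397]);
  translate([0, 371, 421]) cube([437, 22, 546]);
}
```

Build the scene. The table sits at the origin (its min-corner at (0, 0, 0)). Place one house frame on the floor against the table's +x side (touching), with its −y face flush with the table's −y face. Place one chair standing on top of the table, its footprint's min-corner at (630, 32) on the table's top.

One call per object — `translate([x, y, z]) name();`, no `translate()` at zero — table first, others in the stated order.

table();
translate([1358, 0, 0]) house_frame();
translate([630, 32, 719]) chair();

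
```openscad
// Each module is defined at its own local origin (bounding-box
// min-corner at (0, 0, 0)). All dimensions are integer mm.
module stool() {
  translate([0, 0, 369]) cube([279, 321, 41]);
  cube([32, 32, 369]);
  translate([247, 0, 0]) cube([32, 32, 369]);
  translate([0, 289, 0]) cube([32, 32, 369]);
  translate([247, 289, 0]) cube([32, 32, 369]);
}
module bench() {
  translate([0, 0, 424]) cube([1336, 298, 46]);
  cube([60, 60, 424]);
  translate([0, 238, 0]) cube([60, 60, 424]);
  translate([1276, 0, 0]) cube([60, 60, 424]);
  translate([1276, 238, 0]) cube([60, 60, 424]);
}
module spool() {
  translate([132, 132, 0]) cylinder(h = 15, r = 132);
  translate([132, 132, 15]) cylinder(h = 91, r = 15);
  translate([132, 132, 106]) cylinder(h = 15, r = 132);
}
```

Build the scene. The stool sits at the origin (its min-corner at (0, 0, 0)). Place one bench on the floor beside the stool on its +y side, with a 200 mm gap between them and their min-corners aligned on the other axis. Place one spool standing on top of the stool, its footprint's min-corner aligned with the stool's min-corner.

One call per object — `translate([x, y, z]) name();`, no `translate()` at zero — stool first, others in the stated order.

stool();
translate([0, 521, 0]) bench();
translate([0, 0, 410]) spool();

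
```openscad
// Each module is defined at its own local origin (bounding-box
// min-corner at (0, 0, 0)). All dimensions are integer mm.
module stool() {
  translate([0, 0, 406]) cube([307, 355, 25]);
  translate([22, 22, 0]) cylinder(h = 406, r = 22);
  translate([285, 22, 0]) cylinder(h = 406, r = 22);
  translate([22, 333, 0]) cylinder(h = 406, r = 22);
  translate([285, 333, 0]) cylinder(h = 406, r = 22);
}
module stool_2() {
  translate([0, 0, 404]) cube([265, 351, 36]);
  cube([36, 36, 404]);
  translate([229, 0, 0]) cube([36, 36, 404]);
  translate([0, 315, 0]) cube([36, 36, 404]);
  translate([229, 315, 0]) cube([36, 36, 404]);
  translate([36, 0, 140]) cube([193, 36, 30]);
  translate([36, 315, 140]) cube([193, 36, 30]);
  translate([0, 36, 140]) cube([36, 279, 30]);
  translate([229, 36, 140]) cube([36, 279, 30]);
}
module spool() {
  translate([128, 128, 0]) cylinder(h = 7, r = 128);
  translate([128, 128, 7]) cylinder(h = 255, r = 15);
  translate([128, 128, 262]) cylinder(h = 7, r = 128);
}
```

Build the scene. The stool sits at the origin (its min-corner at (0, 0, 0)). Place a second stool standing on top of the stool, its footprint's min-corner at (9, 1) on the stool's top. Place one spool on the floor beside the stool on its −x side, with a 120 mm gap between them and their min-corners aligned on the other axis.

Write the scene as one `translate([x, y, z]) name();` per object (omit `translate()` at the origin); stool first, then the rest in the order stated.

stool();
translate([9, 1, 431]) stool_2();
translate([-376, 0, 0]) spool();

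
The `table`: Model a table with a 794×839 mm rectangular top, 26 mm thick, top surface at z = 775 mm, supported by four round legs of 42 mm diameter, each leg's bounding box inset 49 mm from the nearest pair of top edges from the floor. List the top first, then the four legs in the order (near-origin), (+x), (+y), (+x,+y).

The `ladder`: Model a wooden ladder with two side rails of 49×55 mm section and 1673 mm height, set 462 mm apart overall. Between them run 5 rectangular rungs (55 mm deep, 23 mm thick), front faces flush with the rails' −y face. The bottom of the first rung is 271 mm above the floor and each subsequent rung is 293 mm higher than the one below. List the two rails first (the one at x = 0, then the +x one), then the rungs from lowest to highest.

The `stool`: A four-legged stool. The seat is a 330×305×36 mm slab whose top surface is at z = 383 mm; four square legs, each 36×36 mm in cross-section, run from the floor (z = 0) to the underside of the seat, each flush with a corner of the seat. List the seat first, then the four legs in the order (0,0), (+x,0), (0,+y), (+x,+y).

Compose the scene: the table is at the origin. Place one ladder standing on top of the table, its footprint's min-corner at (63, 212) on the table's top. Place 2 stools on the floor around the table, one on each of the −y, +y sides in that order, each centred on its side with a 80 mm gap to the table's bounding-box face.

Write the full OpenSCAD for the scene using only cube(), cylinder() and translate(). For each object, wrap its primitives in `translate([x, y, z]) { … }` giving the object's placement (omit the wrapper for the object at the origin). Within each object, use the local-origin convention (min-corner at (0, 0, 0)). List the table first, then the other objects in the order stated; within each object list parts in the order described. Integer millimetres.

translate([0, 0, 749]) cube([794, 839, 26]);
translate([70, 70, 0]) cylinder(h = 749, r = 21);
translate([724, 70, 0]) cylinder(h = 749, r = 21);
translate([70, 769, 0]) cylinder(h = 749, r = 21);
translate([724, 769, 0]) cylinder(h = 749, r = 21);
translate([63, 212, 775]) {
  cube([49, 55, 1673]);
  translate([413, 0, 0]) cube([49, 55, 1673]);
  translate([49, 0, 271]) cube([364, 55, 23]);
  translate([49, 0, 564]) cube([364, 55, 23]);
  translate([49, 0, 857]) cube([364, 55, 23]);
  translate([49, 0, 1150]) cube([364, 55, 23]);
  translate([49, 0, 1443]) cube([364, 55, 23]);
}
translate([232, -385, 0]) {
  translate([0, 0, 347]) cube([330, 305, 36]);
  cube([36, 36, 347]);
  translate([294, 0, 0]) cube([36, 36, 347]);
  translate([0, 269, 0]) cube([36, 36, 347]);
  translate([294, 269, 0]) cube([36, 36, 347]);
}
translate([232, 919, 0]) {
  translate([0, 0, 347]) cube([330, 305, 36]);
  cube([36, 36, 347]);
  translate([294, 0, 0]) cube([36, 36, 347]);
  translate([0, 269, 0]) cube([36, 36, 347]);
  translate([294, 269, 0]) cube([36, 36, 347]);
}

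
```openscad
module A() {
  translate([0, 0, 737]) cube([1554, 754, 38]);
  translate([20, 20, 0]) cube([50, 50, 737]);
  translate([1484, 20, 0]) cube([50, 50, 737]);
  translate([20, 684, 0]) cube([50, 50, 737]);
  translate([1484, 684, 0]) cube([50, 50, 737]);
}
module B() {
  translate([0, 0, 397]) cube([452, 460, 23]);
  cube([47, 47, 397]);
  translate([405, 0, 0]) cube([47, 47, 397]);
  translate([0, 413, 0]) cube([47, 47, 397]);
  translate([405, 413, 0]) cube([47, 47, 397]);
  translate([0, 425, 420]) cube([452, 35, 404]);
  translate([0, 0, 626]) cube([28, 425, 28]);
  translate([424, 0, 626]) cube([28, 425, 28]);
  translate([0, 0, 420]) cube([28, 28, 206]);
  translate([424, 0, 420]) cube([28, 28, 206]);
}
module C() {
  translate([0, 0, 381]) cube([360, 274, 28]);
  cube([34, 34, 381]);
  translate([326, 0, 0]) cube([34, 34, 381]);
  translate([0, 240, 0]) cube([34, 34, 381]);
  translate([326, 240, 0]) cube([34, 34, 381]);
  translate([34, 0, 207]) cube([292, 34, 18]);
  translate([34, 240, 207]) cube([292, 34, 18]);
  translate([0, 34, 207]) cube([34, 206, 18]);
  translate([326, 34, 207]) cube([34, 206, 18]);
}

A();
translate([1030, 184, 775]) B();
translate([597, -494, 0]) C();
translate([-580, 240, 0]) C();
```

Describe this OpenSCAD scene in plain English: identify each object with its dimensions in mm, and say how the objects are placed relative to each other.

A is a table with a 1554×754 mm rectangular top, 38 mm thick, top surface at z = 775 mm, supported by four 50×50 mm square legs, each inset 20 mm from the nearest pair of top edges, running from the floor.

B is a chair. The seat is a 452×460×23 mm slab with its top at z = 420 mm, on four 47×47 mm corner legs (flush with the seat edges, standing on z = 0). A flat backrest 35 mm thick, 404 mm tall, spans the full seat width and rises from the seat top along its +y edge, rear face flush with the rear of the seat. Two armrests of 28×28 mm section run along each side from the seat's front edge to the front of the backrest, top faces 234 mm above the seat top and outer faces flush with the seat's x-edges; a 28×28 mm post under the front of each armrest stands on the seat at the front corner.

C is a simple wooden stool: a rectangular seat 360 mm (x) by 274 mm (y), 28 mm thick, top face at z = 409 mm, on four square legs, each 34×34 mm in cross-section. The legs rest on z = 0, each flush with a corner of the seat. Four stretchers, 34 mm wide and 18 mm tall, connect adjacent legs with their undersides at z = 207 mm, each running between the inner faces of the legs it joins and aligned with the legs' outer faces on the other axis.

The chair is on top of the table. Two stools sit around the table at the −y, −x sides.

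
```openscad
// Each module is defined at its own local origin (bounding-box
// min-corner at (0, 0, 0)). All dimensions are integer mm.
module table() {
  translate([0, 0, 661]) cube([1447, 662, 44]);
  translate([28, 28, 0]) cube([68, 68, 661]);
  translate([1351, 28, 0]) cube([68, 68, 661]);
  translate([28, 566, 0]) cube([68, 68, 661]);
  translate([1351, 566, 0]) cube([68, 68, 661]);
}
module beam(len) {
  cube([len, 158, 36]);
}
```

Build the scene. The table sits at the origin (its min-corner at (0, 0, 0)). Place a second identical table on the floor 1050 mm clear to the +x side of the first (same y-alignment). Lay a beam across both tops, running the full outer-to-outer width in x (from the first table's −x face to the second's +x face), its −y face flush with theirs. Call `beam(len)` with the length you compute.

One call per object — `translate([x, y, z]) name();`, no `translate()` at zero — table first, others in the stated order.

table();
translate([2497, 0, 0]) table();
translate([0, 0, 705]) beam(3944);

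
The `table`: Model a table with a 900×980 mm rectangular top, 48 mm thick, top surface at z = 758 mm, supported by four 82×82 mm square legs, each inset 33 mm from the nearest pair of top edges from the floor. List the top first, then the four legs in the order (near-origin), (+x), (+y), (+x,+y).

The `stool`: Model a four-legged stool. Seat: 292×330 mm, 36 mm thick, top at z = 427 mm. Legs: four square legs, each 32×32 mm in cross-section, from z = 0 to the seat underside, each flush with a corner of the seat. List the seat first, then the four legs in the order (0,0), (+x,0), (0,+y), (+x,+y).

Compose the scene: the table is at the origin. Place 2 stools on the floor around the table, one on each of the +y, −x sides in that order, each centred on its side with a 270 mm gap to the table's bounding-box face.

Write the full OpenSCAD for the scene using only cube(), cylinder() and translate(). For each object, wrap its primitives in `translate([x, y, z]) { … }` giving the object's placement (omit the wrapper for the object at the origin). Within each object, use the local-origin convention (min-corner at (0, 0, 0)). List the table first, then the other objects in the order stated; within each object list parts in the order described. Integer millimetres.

translate([0, 0, 710]) cube([900, 980, 48]);
translate([33, 33, 0]) cube([82, 82, 710]);
translate([785, 33, 0]) cube([82, 82, 710]);
translate([33, 865, 0]) cube([82, 82, 710]);
translate([785, 865, 0]) cube([82, 82, 710]);
translate([304, 1250, 0]) {
  translate([0, 0, 391]) cube([292, 330, 36]);
  cube([32, 32, 391]);
  translate([260, 0, 0]) cube([32, 32, 391]);
  translate([0, 298, 0]) cube([32, 32, 391]);
  translate([260, 298, 0]) cube([32, 32, 391]);
}
translate([-562, 325, 0]) {
  translate([0, 0, 391]) cube([292, 330, 36]);
  cube([32, 32, 391]);
  translate([260, 0, 0]) cube([32, 32, 391]);
  translate([0, 298, 0]) cube([32, 32, 391]);
  translate([260, 298, 0]) cube([32, 32, 391]);
}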